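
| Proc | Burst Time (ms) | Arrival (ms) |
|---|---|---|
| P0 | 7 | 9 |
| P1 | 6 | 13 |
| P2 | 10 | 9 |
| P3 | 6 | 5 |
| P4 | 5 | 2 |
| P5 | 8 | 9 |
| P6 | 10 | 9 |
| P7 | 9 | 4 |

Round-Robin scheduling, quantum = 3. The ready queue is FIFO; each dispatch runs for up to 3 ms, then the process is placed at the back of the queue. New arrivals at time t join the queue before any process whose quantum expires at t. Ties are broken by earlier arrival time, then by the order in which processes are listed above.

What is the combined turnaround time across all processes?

Timeline: | idle 0-2 | P4 2-5 | P7 5-8 | P3 8-11 | P4 11-13 | P7 13-16 | P0 16-19 | P2 19-22 | P5 22-25 | P6 25-28 | P3 28-31 | P1 31-34 | P7 34-37 | P0 37-40 | P2 40-43 | P5 43-46 | P6 46-49 | P1 49-52 | P0 52-53 | P2 53-56 | P5 56-58 | P6 58-61 | P2 61-62 | P6 62-63 |
Completion: P0=53  P1=52  P2=62  P3=31  P4=13  P5=58  P6=63  P7=37
Turnaround (C−A): P0=44  P1=39  P2=53  P3=26  P4=11  P5=49  P6=54  P7=33
Turnaround = completion − arrival: P0=44, P1=39, P2=53, P3=26, P4=11, P5=49, P6=54, P7=33
Total turnaround = 44 + 39 + 53 + 26 + 11 + 49 + 54 + 33 = 309

309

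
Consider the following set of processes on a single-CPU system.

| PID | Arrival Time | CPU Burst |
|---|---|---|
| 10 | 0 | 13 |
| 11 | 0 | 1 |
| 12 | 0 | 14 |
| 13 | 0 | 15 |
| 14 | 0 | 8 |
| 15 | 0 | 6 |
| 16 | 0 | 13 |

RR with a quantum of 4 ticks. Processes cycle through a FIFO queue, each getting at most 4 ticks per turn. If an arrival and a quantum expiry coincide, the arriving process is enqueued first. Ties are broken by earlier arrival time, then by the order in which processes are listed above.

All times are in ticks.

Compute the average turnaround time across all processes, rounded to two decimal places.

51.14

Schedule: | 10 0-4 | 11 4-5 | 12 5-9 | 13 9-13 | 14 13-17 | 15 17-21 | 16 21-25 | 10 25-29 | 12 29-33 | 13 33-37 | 14 37-41 | 15 41-43 | 16 43-47 | 10 47-51 | 12 51-55 | 13 55-59 | 16 59-63 | 10 63-64 | 12 64-66 | 13 66-69 | 16 69-70 |
Completion: 10=64  11=5  12=66  13=69  14=41  15=43  16=70
Turnaround times: 10=64, 11=5, 12=66, 13=69, 14=41, 15=43, 16=70
Average turnaround = (64+5+66+69+41+43+70) / 7 = 358/7 = 51.14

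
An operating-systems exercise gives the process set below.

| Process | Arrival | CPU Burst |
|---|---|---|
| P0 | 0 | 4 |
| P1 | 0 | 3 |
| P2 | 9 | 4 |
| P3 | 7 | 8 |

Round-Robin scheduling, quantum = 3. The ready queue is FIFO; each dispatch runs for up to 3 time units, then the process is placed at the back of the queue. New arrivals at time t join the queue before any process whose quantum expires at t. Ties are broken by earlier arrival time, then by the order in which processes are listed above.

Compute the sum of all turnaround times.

33

Timeline: | P0 0-3 | P1 3-6 | P0 6-7 | P3 7-10 | P2 10-13 | P3 13-16 | P2 16-17 | P3 17-19 |
Completion: P0=7  P1=6  P2=17  P3=19
Turnaround = completion − arrival: P0=7, P1=6, P2=8, P3=12
Total turnaround = 7 + 6 + 8 + 12 = 33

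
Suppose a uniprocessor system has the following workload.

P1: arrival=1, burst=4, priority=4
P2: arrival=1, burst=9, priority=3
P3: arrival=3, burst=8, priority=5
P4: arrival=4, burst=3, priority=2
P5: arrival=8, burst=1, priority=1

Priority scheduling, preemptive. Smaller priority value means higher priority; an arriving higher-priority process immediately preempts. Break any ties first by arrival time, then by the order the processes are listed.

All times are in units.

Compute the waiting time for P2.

4

Gantt: | idle 0-1 | P2 1-4 | P4 4-7 | P2 7-8 | P5 8-9 | P2 9-14 | P1 14-18 | P3 18-26 |
Completion: P1=18  P2=14  P3=26  P4=7  P5=9
Waiting(P2) = turnaround − burst = 13 − 9 = 4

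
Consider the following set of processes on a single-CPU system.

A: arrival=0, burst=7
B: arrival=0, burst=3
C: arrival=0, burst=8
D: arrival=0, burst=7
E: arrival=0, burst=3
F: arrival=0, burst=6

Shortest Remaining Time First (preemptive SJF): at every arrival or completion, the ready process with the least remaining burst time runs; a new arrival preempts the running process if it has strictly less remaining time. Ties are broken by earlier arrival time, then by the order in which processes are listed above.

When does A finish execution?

Timeline: | B 0-3 | E 3-6 | F 6-12 | A 12-19 | D 19-26 | C 26-34 |
Completion: A=19  B=3  C=34  D=26  E=6  F=12
Turnaround (C−A): A=19  B=3  C=34  D=26  E=6  F=12

19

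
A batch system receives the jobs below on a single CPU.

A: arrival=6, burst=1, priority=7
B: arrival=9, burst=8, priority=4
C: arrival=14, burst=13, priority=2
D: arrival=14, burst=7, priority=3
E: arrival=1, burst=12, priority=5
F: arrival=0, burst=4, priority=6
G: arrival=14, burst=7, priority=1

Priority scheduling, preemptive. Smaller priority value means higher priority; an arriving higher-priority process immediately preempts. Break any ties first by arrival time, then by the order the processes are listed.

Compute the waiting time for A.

Timeline: | F 0-1 | E 1-9 | B 9-14 | G 14-21 | C 21-34 | D 34-41 | B 41-44 | E 44-48 | F 48-51 | A 51-52 |
Completion: A=52  B=44  C=34  D=41  E=48  F=51  G=21
Waiting(A) = turnaround − burst = 46 − 1 = 45

45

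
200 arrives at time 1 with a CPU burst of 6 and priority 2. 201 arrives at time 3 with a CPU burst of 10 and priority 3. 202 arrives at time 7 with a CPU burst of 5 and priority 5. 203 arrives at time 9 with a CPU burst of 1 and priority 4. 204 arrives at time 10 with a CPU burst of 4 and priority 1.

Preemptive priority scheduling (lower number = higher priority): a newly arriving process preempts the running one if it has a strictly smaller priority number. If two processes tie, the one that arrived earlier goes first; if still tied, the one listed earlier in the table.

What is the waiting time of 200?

0

Schedule: | idle 0-1 | 200 1-7 | 201 7-10 | 204 10-14 | 201 14-21 | 203 21-22 | 202 22-27 |
Completion: 200=7  201=21  202=27  203=22  204=14
Turnaround (C−A): 200=6  201=18  202=20  203=13  204=4
Waiting(200) = turnaround − burst = 6 − 6 = 0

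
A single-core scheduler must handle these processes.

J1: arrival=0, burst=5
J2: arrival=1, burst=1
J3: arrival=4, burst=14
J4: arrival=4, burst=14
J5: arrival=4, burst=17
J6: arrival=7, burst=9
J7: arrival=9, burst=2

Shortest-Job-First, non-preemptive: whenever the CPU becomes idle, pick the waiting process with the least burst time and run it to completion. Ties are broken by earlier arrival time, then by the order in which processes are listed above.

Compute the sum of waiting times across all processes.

Schedule: | J1 0-5 | J2 5-6 | J3 6-20 | J7 20-22 | J6 22-31 | J4 31-45 | J5 45-62 |
Completion: J1=5  J2=6  J3=20  J4=45  J5=62  J6=31  J7=22
Waiting = turnaround − burst: J1=0, J2=4, J3=2, J4=27, J5=41, J6=15, J7=11
Total waiting = 0 + 4 + 2 + 27 + 41 + 15 + 11 = 100

100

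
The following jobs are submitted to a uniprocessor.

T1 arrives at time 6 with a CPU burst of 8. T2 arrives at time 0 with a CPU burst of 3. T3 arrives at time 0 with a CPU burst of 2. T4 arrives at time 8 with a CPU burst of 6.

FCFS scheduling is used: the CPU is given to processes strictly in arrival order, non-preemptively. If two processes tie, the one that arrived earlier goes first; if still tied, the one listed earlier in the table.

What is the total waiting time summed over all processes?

Gantt: | T2 0-3 | T3 3-5 | idle 5-6 | T1 6-14 | T4 14-20 |
Completion: T1=14  T2=3  T3=5  T4=20
Turnaround (C−A): T1=8  T2=3  T3=5  T4=12
Waiting = turnaround − burst: T1=0, T2=0, T3=3, T4=6
Total waiting = 0 + 0 + 3 + 6 = 9

9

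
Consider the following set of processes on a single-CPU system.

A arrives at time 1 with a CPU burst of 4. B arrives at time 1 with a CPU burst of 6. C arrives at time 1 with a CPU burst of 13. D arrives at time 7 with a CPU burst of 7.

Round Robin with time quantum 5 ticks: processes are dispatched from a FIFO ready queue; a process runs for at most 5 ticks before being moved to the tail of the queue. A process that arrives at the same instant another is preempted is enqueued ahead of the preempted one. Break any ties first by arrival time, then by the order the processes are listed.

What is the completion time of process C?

Timeline: | idle 0-1 | A 1-5 | B 5-10 | C 10-15 | D 15-20 | B 20-21 | C 21-26 | D 26-28 | C 28-31 |
Completion: A=5  B=21  C=31  D=28

31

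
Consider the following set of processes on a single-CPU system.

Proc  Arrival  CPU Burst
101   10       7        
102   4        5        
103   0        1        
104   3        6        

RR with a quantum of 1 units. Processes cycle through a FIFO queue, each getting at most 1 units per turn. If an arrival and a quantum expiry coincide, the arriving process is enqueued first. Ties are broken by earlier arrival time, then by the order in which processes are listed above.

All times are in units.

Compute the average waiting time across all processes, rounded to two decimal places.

Timeline: | 103 0-1 | idle 1-3 | 104 3-4 | 102 4-5 | 104 5-6 | 102 6-7 | 104 7-8 | 102 8-9 | 104 9-10 | 102 10-11 | 101 11-12 | 104 12-13 | 102 13-14 | 101 14-15 | 104 15-16 | 101 16-21 |
Completion: 101=21  102=14  103=1  104=16
Waiting times: 101=4, 102=5, 103=0, 104=7
Average waiting = (4+5+0+7) / 4 = 16/4 = 4.00

4.00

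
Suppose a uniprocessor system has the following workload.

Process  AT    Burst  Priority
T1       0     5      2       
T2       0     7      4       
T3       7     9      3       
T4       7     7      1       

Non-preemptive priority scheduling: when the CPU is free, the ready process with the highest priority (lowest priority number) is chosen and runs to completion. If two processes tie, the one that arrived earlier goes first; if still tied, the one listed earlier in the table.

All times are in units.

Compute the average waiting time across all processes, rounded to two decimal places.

5.50

Gantt: | T1 0-5 | T2 5-12 | T4 12-19 | T3 19-28 |
Completion: T1=5  T2=12  T3=28  T4=19
Waiting times: T1=0, T2=5, T3=12, T4=5
Average waiting = (0+5+12+5) / 4 = 22/4 = 5.50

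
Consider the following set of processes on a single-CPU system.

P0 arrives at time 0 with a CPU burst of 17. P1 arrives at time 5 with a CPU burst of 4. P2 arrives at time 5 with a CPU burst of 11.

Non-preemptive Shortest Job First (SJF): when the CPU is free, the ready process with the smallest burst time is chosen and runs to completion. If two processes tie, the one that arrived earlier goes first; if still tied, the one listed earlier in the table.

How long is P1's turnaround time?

Schedule: | P0 0-17 | P1 17-21 | P2 21-32 |
Completion: P0=17  P1=21  P2=32
Turnaround (C−A): P0=17  P1=16  P2=27
Turnaround(P1) = completion − arrival = 21 − 5 = 16

16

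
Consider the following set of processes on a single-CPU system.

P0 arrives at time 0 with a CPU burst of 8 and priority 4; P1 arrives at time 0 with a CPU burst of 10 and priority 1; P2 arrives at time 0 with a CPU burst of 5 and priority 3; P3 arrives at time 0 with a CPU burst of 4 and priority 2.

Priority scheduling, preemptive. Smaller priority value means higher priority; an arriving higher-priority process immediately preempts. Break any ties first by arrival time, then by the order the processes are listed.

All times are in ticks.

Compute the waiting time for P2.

Schedule: | P1 0-10 | P3 10-14 | P2 14-19 | P0 19-27 |
Completion: P0=27  P1=10  P2=19  P3=14
Turnaround (C−A): P0=27  P1=10  P2=19  P3=14
Waiting(P2) = turnaround − burst = 19 − 5 = 14

14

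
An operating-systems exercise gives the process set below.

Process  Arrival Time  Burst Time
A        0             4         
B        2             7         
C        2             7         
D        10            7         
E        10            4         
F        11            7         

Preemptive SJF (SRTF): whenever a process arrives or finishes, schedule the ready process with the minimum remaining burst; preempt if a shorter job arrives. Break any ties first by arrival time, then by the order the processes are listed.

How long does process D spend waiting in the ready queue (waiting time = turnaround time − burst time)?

12

Schedule: | A 0-4 | B 4-11 | E 11-15 | C 15-22 | D 22-29 | F 29-36 |
Completion: A=4  B=11  C=22  D=29  E=15  F=36
Waiting(D) = turnaround − burst = 19 − 7 = 12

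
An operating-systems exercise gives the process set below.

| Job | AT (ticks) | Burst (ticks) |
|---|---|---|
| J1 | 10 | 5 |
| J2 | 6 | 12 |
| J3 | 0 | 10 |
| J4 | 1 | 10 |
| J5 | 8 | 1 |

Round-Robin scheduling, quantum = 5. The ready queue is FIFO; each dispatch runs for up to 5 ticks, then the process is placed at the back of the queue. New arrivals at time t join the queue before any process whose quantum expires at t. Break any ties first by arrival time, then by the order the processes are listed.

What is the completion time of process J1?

Gantt: | J3 0-5 | J4 5-10 | J3 10-15 | J2 15-20 | J5 20-21 | J1 21-26 | J4 26-31 | J2 31-38 |
Completion: J1=26  J2=38  J3=15  J4=31  J5=21
Turnaround (C−A): J1=16  J2=32  J3=15  J4=30  J5=13

26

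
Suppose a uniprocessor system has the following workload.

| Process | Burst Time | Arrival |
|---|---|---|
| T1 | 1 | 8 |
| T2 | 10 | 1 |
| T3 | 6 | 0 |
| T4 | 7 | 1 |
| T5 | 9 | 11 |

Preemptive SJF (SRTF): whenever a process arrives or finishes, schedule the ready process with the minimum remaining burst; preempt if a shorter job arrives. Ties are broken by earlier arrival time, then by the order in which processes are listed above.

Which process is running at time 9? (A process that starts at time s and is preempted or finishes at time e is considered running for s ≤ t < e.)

Schedule: | T3 0-6 | T4 6-8 | T1 8-9 | T4 9-14 | T5 14-23 | T2 23-33 |
Completion: T1=9  T2=33  T3=6  T4=14  T5=23
Turnaround (C−A): T1=1  T2=32  T3=6  T4=13  T5=12

T4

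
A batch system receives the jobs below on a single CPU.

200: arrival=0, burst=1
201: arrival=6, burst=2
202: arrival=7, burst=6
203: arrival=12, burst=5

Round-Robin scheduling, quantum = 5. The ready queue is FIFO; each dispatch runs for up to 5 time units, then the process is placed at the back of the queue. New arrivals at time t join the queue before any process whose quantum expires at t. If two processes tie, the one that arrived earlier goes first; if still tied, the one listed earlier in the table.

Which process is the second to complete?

201

Schedule: | 200 0-1 | idle 1-6 | 201 6-8 | 202 8-13 | 203 13-18 | 202 18-19 |
Completion: 200=1  201=8  202=19  203=18
Turnaround (C−A): 200=1  201=2  202=12  203=6
Finish order: 200 → 201 → 203 → 202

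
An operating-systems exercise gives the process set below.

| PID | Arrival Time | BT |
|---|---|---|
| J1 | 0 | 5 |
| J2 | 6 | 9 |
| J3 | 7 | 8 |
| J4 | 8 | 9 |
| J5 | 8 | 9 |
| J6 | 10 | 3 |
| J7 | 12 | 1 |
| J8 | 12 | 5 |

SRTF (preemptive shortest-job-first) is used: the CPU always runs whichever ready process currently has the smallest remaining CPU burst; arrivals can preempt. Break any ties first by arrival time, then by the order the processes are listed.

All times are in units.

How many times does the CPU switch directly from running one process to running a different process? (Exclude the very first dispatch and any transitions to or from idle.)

7

Timeline: | J1 0-5 | idle 5-6 | J2 6-10 | J6 10-13 | J7 13-14 | J2 14-19 | J8 19-24 | J3 24-32 | J4 32-41 | J5 41-50 |
Completion: J1=5  J2=19  J3=32  J4=41  J5=50  J6=13  J7=14  J8=24
Turnaround (C−A): J1=5  J2=13  J3=25  J4=33  J5=42  J6=3  J7=2  J8=12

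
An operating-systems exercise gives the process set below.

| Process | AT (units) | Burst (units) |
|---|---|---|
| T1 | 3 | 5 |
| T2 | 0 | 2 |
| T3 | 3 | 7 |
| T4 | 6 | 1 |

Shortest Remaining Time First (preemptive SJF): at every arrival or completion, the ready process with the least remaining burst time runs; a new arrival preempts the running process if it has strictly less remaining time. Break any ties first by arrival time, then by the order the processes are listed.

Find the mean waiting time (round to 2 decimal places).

Gantt: | T2 0-2 | idle 2-3 | T1 3-6 | T4 6-7 | T1 7-9 | T3 9-16 |
Completion: T1=9  T2=2  T3=16  T4=7
Waiting times: T1=1, T2=0, T3=6, T4=0
Average waiting = (1+0+6+0) / 4 = 7/4 = 1.75

1.75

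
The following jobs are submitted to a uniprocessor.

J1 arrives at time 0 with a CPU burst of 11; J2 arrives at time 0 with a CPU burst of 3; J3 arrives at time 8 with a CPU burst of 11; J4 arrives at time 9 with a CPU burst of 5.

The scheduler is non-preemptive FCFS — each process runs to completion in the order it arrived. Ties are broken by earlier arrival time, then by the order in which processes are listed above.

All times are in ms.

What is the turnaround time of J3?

Schedule: | J1 0-11 | J2 11-14 | J3 14-25 | J4 25-30 |
Completion: J1=11  J2=14  J3=25  J4=30
Turnaround (C−A): J1=11  J2=14  J3=17  J4=21
Turnaround(J3) = completion − arrival = 25 − 8 = 17

17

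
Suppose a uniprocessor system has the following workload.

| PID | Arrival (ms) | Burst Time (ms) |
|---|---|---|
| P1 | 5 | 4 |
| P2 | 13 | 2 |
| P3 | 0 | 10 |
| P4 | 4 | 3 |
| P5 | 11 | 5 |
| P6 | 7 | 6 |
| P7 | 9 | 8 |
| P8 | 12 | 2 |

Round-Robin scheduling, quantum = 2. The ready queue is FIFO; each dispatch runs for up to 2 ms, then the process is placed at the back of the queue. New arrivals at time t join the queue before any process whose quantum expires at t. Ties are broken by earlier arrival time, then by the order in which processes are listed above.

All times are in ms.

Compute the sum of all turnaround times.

Timeline: | P3 0-4 | P4 4-6 | P3 6-8 | P1 8-10 | P4 10-11 | P6 11-13 | P3 13-15 | P7 15-17 | P1 17-19 | P5 19-21 | P8 21-23 | P2 23-25 | P6 25-27 | P3 27-29 | P7 29-31 | P5 31-33 | P6 33-35 | P7 35-37 | P5 37-38 | P7 38-40 |
Completion: P1=19  P2=25  P3=29  P4=11  P5=38  P6=35  P7=40  P8=23
Turnaround (C−A): P1=14  P2=12  P3=29  P4=7  P5=27  P6=28  P7=31  P8=11
Turnaround = completion − arrival: P1=14, P2=12, P3=29, P4=7, P5=27, P6=28, P7=31, P8=11
Total turnaround = 14 + 12 + 29 + 7 + 27 + 28 + 31 + 11 = 159

159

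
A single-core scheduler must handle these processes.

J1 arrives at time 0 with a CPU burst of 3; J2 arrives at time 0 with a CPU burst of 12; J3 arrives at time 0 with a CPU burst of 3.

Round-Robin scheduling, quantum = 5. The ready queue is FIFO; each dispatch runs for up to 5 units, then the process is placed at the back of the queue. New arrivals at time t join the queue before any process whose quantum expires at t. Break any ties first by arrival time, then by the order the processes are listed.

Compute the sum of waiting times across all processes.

14

Gantt: | J1 0-3 | J2 3-8 | J3 8-11 | J2 11-18 |
Completion: J1=3  J2=18  J3=11
Turnaround (C−A): J1=3  J2=18  J3=11
Waiting = turnaround − burst: J1=0, J2=6, J3=8
Total waiting = 0 + 6 + 8 = 14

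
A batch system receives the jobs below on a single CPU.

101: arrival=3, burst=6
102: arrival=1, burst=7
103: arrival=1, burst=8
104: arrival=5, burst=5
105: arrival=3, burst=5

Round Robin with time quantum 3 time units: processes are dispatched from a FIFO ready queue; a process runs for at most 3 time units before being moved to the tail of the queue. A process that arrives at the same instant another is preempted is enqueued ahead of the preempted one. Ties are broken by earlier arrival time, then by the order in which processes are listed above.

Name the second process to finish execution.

105

Schedule: | idle 0-1 | 102 1-4 | 103 4-7 | 101 7-10 | 105 10-13 | 102 13-16 | 104 16-19 | 103 19-22 | 101 22-25 | 105 25-27 | 102 27-28 | 104 28-30 | 103 30-32 |
Completion: 101=25  102=28  103=32  104=30  105=27
Turnaround (C−A): 101=22  102=27  103=31  104=25  105=24
Finish order: 101 → 105 → 102 → 104 → 103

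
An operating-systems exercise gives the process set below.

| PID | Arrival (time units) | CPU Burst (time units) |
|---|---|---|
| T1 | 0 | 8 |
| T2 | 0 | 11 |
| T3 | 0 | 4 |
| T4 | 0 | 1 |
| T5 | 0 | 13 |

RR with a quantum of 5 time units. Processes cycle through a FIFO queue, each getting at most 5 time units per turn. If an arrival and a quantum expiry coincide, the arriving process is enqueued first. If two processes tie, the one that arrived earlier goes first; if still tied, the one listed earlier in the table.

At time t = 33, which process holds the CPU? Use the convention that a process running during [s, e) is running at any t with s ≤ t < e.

Gantt: | T1 0-5 | T2 5-10 | T3 10-14 | T4 14-15 | T5 15-20 | T1 20-23 | T2 23-28 | T5 28-33 | T2 33-34 | T5 34-37 |
Completion: T1=23  T2=34  T3=14  T4=15  T5=37
Turnaround (C−A): T1=23  T2=34  T3=14  T4=15  T5=37

T2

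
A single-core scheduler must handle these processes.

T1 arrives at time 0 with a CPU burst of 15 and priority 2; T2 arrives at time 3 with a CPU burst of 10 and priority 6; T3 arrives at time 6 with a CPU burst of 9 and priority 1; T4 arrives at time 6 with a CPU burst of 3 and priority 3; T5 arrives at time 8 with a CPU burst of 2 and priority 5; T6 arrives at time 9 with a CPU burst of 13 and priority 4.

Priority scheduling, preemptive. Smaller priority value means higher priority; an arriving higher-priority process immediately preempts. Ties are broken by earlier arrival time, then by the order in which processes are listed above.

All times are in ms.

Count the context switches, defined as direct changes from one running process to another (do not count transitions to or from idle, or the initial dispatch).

Timeline: | T1 0-6 | T3 6-15 | T1 15-24 | T4 24-27 | T6 27-40 | T5 40-42 | T2 42-52 |
Completion: T1=24  T2=52  T3=15  T4=27  T5=42  T6=40

6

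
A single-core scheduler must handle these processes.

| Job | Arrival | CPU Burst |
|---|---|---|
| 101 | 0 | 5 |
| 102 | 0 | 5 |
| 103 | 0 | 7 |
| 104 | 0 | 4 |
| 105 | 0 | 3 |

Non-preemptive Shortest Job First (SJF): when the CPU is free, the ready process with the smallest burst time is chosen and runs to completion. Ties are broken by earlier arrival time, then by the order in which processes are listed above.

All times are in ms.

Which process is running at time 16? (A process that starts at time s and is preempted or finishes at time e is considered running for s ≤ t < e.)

Timeline: | 105 0-3 | 104 3-7 | 101 7-12 | 102 12-17 | 103 17-24 |
Completion: 101=12  102=17  103=24  104=7  105=3

102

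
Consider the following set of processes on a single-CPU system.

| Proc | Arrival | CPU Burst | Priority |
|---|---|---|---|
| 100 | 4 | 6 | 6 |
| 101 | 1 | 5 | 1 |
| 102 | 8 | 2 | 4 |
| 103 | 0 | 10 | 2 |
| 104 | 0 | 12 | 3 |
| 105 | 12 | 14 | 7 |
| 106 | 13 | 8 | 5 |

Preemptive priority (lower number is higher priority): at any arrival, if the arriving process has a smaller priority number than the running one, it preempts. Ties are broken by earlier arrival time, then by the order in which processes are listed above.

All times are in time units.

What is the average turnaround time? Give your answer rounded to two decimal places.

25.14

Schedule: | 103 0-1 | 101 1-6 | 103 6-15 | 104 15-27 | 102 27-29 | 106 29-37 | 100 37-43 | 105 43-57 |
Completion: 100=43  101=6  102=29  103=15  104=27  105=57  106=37
Turnaround times: 100=39, 101=5, 102=21, 103=15, 104=27, 105=45, 106=24
Average turnaround = (39+5+21+15+27+45+24) / 7 = 176/7 = 25.14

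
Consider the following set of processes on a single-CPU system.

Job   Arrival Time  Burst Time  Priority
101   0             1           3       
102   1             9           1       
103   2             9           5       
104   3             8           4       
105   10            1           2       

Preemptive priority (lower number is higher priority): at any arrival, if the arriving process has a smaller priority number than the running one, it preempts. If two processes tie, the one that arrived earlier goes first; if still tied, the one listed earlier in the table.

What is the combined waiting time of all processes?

25

Schedule: | 101 0-1 | 102 1-10 | 105 10-11 | 104 11-19 | 103 19-28 |
Completion: 101=1  102=10  103=28  104=19  105=11
Turnaround (C−A): 101=1  102=9  103=26  104=16  105=1
Waiting = turnaround − burst: 101=0, 102=0, 103=17, 104=8, 105=0
Total waiting = 0 + 0 + 17 + 8 + 0 = 25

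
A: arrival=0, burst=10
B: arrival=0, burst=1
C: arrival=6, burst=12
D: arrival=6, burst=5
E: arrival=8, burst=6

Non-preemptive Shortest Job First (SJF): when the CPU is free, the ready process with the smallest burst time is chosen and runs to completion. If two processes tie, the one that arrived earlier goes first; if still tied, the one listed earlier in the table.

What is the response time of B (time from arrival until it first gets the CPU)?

Gantt: | B 0-1 | A 1-11 | D 11-16 | E 16-22 | C 22-34 |
Completion: A=11  B=1  C=34  D=16  E=22
Turnaround (C−A): A=11  B=1  C=28  D=10  E=14
Response(B) = first start − arrival = 0 − 0 = 0

0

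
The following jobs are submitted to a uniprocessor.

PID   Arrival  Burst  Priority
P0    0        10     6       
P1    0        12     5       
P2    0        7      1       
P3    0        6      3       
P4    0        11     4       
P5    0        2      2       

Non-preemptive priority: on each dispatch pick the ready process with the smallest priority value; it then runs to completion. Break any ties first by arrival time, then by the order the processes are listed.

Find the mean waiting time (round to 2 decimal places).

15.83

Timeline: | P2 0-7 | P5 7-9 | P3 9-15 | P4 15-26 | P1 26-38 | P0 38-48 |
Completion: P0=48  P1=38  P2=7  P3=15  P4=26  P5=9
Waiting times: P0=38, P1=26, P2=0, P3=9, P4=15, P5=7
Average waiting = (38+26+0+9+15+7) / 6 = 95/6 = 15.83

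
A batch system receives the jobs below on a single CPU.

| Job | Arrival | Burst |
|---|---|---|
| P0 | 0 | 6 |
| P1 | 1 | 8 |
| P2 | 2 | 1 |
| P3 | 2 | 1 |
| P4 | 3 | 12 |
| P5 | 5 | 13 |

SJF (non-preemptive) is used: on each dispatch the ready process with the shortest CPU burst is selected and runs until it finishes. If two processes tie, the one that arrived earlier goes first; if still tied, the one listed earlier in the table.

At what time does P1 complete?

16

Gantt: | P0 0-6 | P2 6-7 | P3 7-8 | P1 8-16 | P4 16-28 | P5 28-41 |
Completion: P0=6  P1=16  P2=7  P3=8  P4=28  P5=41
Turnaround (C−A): P0=6  P1=15  P2=5  P3=6  P4=25  P5=36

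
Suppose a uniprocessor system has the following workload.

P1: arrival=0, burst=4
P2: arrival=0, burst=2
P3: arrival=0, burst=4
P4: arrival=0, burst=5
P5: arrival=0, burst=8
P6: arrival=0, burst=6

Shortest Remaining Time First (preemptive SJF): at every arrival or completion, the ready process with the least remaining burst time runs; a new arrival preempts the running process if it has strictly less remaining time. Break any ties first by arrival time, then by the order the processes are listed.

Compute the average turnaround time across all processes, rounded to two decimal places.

Gantt: | P2 0-2 | P1 2-6 | P3 6-10 | P4 10-15 | P6 15-21 | P5 21-29 |
Completion: P1=6  P2=2  P3=10  P4=15  P5=29  P6=21
Turnaround (C−A): P1=6  P2=2  P3=10  P4=15  P5=29  P6=21
Turnaround times: P1=6, P2=2, P3=10, P4=15, P5=29, P6=21
Average turnaround = (6+2+10+15+29+21) / 6 = 83/6 = 13.83

13.83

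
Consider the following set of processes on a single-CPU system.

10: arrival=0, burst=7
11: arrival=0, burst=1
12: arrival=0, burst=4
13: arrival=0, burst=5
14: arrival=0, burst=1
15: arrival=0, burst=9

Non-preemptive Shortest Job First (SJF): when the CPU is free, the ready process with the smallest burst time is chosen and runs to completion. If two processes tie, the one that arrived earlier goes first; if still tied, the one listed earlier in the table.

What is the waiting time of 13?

Schedule: | 11 0-1 | 14 1-2 | 12 2-6 | 13 6-11 | 10 11-18 | 15 18-27 |
Completion: 10=18  11=1  12=6  13=11  14=2  15=27
Turnaround (C−A): 10=18  11=1  12=6  13=11  14=2  15=27
Waiting(13) = turnaround − burst = 11 − 5 = 6

6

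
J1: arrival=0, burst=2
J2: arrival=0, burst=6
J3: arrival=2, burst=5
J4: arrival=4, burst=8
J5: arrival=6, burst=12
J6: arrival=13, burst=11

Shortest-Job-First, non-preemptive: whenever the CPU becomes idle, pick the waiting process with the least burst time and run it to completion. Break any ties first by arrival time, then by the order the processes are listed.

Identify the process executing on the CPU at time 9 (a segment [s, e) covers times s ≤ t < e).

Timeline: | J1 0-2 | J3 2-7 | J2 7-13 | J4 13-21 | J6 21-32 | J5 32-44 |
Completion: J1=2  J2=13  J3=7  J4=21  J5=44  J6=32
Turnaround (C−A): J1=2  J2=13  J3=5  J4=17  J5=38  J6=19

J2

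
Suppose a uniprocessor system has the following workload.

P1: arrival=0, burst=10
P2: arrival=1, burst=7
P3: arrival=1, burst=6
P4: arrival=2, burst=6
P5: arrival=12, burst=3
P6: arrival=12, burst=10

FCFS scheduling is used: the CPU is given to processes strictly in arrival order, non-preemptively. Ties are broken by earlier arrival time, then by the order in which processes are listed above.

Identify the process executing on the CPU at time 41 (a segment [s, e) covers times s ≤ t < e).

Schedule: | P1 0-10 | P2 10-17 | P3 17-23 | P4 23-29 | P5 29-32 | P6 32-42 |
Completion: P1=10  P2=17  P3=23  P4=29  P5=32  P6=42

P6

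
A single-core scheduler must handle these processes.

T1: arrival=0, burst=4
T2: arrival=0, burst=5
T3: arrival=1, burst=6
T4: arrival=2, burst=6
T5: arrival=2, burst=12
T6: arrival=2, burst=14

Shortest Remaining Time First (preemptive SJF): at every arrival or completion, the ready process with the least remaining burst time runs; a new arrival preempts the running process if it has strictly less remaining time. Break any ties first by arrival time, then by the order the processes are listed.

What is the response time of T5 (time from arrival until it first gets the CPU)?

Schedule: | T1 0-4 | T2 4-9 | T3 9-15 | T4 15-21 | T5 21-33 | T6 33-47 |
Completion: T1=4  T2=9  T3=15  T4=21  T5=33  T6=47
Response(T5) = first start − arrival = 21 − 2 = 19

19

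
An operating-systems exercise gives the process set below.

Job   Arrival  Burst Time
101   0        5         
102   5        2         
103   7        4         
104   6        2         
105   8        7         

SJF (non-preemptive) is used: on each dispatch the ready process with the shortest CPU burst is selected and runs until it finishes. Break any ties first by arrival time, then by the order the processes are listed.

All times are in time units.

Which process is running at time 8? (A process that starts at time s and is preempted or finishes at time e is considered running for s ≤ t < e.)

Gantt: | 101 0-5 | 102 5-7 | 104 7-9 | 103 9-13 | 105 13-20 |
Completion: 101=5  102=7  103=13  104=9  105=20

104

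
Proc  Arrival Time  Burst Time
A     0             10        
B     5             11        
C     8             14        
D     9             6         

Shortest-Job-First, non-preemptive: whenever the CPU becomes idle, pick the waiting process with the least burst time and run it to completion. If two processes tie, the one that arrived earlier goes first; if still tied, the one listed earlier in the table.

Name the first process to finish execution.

A

Schedule: | A 0-10 | D 10-16 | B 16-27 | C 27-41 |
Completion: A=10  B=27  C=41  D=16
Turnaround (C−A): A=10  B=22  C=33  D=7
Finish order: A → D → B → C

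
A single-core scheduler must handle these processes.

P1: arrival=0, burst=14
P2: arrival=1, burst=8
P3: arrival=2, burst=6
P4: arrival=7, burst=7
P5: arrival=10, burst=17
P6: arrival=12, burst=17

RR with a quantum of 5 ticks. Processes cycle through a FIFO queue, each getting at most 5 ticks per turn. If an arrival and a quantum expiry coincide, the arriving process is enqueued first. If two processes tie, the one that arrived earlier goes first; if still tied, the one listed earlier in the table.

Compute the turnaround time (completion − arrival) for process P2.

32

Schedule: | P1 0-5 | P2 5-10 | P3 10-15 | P1 15-20 | P4 20-25 | P5 25-30 | P2 30-33 | P6 33-38 | P3 38-39 | P1 39-43 | P4 43-45 | P5 45-50 | P6 50-55 | P5 55-60 | P6 60-65 | P5 65-67 | P6 67-69 |
Completion: P1=43  P2=33  P3=39  P4=45  P5=67  P6=69
Turnaround(P2) = completion − arrival = 33 − 1 = 32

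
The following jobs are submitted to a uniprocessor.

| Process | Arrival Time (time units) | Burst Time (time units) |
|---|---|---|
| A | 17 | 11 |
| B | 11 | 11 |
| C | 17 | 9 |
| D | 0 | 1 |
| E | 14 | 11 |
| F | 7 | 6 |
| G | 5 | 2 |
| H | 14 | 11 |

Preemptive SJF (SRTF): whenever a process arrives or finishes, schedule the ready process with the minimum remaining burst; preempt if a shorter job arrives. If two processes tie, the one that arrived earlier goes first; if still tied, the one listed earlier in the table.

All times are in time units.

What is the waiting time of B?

2

Gantt: | D 0-1 | idle 1-5 | G 5-7 | F 7-13 | B 13-24 | C 24-33 | E 33-44 | H 44-55 | A 55-66 |
Completion: A=66  B=24  C=33  D=1  E=44  F=13  G=7  H=55
Turnaround (C−A): A=49  B=13  C=16  D=1  E=30  F=6  G=2  H=41
Waiting(B) = turnaround − burst = 13 − 11 = 2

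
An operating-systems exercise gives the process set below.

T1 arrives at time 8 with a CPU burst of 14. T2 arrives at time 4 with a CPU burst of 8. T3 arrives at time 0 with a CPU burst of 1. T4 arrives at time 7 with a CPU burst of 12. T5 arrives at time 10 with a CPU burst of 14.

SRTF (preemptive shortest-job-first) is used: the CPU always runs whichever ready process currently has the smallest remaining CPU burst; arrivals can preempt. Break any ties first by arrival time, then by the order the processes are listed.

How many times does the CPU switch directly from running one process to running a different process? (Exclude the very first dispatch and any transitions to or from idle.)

3

Gantt: | T3 0-1 | idle 1-4 | T2 4-12 | T4 12-24 | T1 24-38 | T5 38-52 |
Completion: T1=38  T2=12  T3=1  T4=24  T5=52
Turnaround (C−A): T1=30  T2=8  T3=1  T4=17  T5=42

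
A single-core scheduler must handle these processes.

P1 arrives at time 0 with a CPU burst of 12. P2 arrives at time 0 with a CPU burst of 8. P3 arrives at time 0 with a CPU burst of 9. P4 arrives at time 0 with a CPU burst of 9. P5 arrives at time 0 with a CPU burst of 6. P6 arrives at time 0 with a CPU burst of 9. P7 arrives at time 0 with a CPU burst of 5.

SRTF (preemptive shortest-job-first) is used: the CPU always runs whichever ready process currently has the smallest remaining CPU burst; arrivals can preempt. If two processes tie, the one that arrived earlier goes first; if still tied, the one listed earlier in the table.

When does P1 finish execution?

58

Timeline: | P7 0-5 | P5 5-11 | P2 11-19 | P3 19-28 | P4 28-37 | P6 37-46 | P1 46-58 |
Completion: P1=58  P2=19  P3=28  P4=37  P5=11  P6=46  P7=5
Turnaround (C−A): P1=58  P2=19  P3=28  P4=37  P5=11  P6=46  P7=5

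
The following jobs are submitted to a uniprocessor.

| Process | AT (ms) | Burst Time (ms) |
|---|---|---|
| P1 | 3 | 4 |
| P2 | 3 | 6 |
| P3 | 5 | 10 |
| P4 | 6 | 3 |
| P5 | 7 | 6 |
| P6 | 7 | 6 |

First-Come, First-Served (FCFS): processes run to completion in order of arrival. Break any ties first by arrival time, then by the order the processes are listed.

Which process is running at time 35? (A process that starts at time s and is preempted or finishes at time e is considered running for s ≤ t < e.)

Gantt: | idle 0-3 | P1 3-7 | P2 7-13 | P3 13-23 | P4 23-26 | P5 26-32 | P6 32-38 |
Completion: P1=7  P2=13  P3=23  P4=26  P5=32  P6=38

P6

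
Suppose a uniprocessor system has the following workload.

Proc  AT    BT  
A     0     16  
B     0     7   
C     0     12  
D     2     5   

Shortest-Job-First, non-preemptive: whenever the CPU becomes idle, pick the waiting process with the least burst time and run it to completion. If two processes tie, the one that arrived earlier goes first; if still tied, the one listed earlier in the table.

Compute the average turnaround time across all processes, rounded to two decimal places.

Timeline: | B 0-7 | D 7-12 | C 12-24 | A 24-40 |
Completion: A=40  B=7  C=24  D=12
Turnaround times: A=40, B=7, C=24, D=10
Average turnaround = (40+7+24+10) / 4 = 81/4 = 20.25

20.25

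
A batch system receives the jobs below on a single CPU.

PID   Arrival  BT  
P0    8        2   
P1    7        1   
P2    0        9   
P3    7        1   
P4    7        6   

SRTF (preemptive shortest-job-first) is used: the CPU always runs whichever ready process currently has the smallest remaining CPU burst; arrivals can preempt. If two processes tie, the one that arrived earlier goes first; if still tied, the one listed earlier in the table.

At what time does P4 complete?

Schedule: | P2 0-7 | P1 7-8 | P3 8-9 | P2 9-11 | P0 11-13 | P4 13-19 |
Completion: P0=13  P1=8  P2=11  P3=9  P4=19
Turnaround (C−A): P0=5  P1=1  P2=11  P3=2  P4=12

19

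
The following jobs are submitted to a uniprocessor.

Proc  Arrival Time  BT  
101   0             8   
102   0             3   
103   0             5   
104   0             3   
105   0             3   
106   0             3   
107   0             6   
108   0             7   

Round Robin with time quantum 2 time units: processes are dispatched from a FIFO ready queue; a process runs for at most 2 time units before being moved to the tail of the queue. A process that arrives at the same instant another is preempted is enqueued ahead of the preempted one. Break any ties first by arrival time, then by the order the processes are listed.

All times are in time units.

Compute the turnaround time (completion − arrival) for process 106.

24

Schedule: | 101 0-2 | 102 2-4 | 103 4-6 | 104 6-8 | 105 8-10 | 106 10-12 | 107 12-14 | 108 14-16 | 101 16-18 | 102 18-19 | 103 19-21 | 104 21-22 | 105 22-23 | 106 23-24 | 107 24-26 | 108 26-28 | 101 28-30 | 103 30-31 | 107 31-33 | 108 33-35 | 101 35-37 | 108 37-38 |
Completion: 101=37  102=19  103=31  104=22  105=23  106=24  107=33  108=38
Turnaround(106) = completion − arrival = 24 − 0 = 24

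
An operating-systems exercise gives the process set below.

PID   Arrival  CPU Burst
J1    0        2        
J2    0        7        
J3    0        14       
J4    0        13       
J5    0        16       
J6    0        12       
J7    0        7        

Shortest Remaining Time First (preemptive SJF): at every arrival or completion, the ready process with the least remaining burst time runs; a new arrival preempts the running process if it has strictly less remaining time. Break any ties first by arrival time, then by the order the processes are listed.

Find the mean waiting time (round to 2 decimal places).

21.57

Gantt: | J1 0-2 | J2 2-9 | J7 9-16 | J6 16-28 | J4 28-41 | J3 41-55 | J5 55-71 |
Completion: J1=2  J2=9  J3=55  J4=41  J5=71  J6=28  J7=16
Waiting times: J1=0, J2=2, J3=41, J4=28, J5=55, J6=16, J7=9
Average waiting = (0+2+41+28+55+16+9) / 7 = 151/7 = 21.57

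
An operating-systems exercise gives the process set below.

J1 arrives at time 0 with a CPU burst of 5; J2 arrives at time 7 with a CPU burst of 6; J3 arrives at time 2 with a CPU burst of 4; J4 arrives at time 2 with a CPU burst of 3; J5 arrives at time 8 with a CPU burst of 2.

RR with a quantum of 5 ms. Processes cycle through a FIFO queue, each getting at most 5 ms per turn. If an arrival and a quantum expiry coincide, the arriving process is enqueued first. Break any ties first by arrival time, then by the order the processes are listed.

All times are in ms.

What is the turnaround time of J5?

Timeline: | J1 0-5 | J3 5-9 | J4 9-12 | J2 12-17 | J5 17-19 | J2 19-20 |
Completion: J1=5  J2=20  J3=9  J4=12  J5=19
Turnaround (C−A): J1=5  J2=13  J3=7  J4=10  J5=11
Turnaround(J5) = completion − arrival = 19 − 8 = 11

11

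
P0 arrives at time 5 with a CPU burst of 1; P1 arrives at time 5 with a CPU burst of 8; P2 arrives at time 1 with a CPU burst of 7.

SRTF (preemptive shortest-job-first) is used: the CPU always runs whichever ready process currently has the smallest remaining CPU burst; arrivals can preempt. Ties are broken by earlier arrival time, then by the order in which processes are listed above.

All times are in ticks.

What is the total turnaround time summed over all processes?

Timeline: | idle 0-1 | P2 1-5 | P0 5-6 | P2 6-9 | P1 9-17 |
Completion: P0=6  P1=17  P2=9
Turnaround (C−A): P0=1  P1=12  P2=8
Turnaround = completion − arrival: P0=1, P1=12, P2=8
Total turnaround = 1 + 12 + 8 = 21

21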